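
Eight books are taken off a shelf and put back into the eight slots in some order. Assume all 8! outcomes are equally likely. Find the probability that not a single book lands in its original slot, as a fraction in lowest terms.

2119/5760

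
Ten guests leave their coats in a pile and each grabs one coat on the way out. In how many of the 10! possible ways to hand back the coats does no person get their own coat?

1334961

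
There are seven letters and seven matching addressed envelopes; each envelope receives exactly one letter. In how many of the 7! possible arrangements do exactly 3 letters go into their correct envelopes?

315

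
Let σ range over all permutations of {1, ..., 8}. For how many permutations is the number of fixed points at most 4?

# with exactly i fixed is C(8,i)·!(8-i); sum over i=0..4:
  i=0: C(8,0)·!8 = 1·14833 = 14833
  i=1: C(8,1)·!7 = 8·1854 = 14832
  i=2: C(8,2)·!6 = 28·265 = 7420
  i=3: C(8,3)·!5 = 56·44 = 2464
  i=4: C(8,4)·!4 = 70·9 = 630
Total = 40179.

40179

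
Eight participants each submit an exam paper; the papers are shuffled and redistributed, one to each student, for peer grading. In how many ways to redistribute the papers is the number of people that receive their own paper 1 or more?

25487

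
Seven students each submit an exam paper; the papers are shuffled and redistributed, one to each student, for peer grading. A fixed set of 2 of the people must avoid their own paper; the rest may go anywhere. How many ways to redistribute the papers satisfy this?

3720

Inclusion-exclusion on the 2 forbidden self-matches:
Σ_{j=0}^{2} (-1)^j C(2,j)(7-j)!
= C(2,0)·7! - C(2,1)·6! + C(2,2)·5!
= 5040 - 1440 + 120
= 3720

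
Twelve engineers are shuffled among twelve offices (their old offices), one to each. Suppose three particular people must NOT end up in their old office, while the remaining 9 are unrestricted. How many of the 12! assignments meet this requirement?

369774720

Let A_j be the event that the j-th constrained one is fixed. By inclusion-exclusion over the 3 events:
Σ_{j=0}^{3} (-1)^j C(3,j)(12-j)!
= C(3,0)·12! - C(3,1)·11! + C(3,2)·10! - C(3,3)·9!
= 479001600 - 119750400 + 10886400 - 362880
= 369774720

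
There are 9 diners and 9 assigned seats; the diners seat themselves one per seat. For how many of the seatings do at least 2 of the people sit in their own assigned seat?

Sum C(9,i)·!(9-i) for i = 2..9:
  i=2: C(9,2)·!7 = 36·1854 = 66744
  i=3: C(9,3)·!6 = 84·265 = 22260
  i=4: C(9,4)·!5 = 126·44 = 5544
  i=5: C(9,5)·!4 = 126·9 = 1134
  i=6: C(9,6)·!3 = 84·2 = 168
  i=7: C(9,7)·!2 = 36·1 = 36
  i=8: C(9,8)·!1 = 9·0 = 0
  i=9: C(9,9)·!0 = 1·1 = 1
Total = 95887.

95887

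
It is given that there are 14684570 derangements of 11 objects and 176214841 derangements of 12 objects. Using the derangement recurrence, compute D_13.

2290792932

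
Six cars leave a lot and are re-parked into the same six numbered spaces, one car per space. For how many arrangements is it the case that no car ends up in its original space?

265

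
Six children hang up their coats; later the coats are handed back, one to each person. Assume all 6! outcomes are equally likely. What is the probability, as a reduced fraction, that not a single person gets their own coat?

53/144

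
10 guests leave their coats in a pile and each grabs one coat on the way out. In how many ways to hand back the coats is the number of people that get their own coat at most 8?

3628799

# with exactly i fixed is C(10,i)·!(10-i); sum over i=0..8:
  i=0: C(10,0)·!10 = 1·1334961 = 1334961
  i=1: C(10,1)·!9 = 10·133496 = 1334960
  i=2: C(10,2)·!8 = 45·14833 = 667485
  i=3: C(10,3)·!7 = 120·1854 = 222480
  i=4: C(10,4)·!6 = 210·265 = 55650
  i=5: C(10,5)·!5 = 252·44 = 11088
  i=6: C(10,6)·!4 = 210·9 = 1890
  i=7: C(10,7)·!3 = 120·2 = 240
  i=8: C(10,8)·!2 = 45·1 = 45
Total = 3628799.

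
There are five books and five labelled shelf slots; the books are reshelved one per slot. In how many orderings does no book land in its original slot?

44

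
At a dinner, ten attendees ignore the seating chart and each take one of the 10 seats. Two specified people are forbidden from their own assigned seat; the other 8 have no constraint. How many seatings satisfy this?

2943360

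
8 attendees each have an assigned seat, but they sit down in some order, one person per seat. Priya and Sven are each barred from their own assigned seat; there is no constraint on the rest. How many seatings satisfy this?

30960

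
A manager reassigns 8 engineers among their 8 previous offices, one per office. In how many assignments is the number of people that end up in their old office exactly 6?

Pick the 6 fixed positions: C(8,6) = 28 ways.
The other 2 form a derangement: !2 = 1.
Total: 28 × 1 = 28.

28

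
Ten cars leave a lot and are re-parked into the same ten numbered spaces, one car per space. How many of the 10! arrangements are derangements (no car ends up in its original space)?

!10 is the nearest integer to 10!/e.
10! = 3628800, and 3628800/e ≈ 1334960.92, so !10 = 1334961.

1334961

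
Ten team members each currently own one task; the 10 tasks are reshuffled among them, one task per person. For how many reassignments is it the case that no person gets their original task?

1334961

Recurrence: !10 = 10·!9 + (-1)^10.
!10 = 10·133496 + 1 = 1334961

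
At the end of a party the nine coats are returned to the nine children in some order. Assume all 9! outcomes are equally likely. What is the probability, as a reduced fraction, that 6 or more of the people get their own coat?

41/72576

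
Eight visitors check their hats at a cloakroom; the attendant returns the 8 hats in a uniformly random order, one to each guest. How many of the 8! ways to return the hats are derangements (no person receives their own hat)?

14833

The number of derangements of 8 is !8 = Σ_{k=0}^{8} (-1)^k·8!/k!
= 8! - 8!/1! + 8!/2! - 8!/3! + 8!/4! - 8!/5! + 8!/6! - 8!/7! + 8!/8!
= 40320 - 40320 + 20160 - 6720 + 1680 - 336 + 56 - 8 + 1
= 14833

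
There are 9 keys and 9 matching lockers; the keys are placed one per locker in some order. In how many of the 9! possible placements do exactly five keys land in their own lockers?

Choose which 5 of the 9 are fixed: C(9,5) = 126.
The other 4 form a derangement: !4 = 9.
Total: 126 × 9 = 1134.

1134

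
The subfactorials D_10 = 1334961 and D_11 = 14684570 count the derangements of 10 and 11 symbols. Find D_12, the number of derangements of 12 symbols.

176214841

D_12 = (12-1)·(D_11 + D_10) = 11·(14684570 + 1334961) = 11·16019531 = 176214841.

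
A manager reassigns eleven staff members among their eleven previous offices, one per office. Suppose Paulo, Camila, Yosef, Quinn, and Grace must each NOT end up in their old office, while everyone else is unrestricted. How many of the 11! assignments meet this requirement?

25022880

Inclusion-exclusion on the 5 forbidden self-matches:
Σ_{j=0}^{5} (-1)^j C(5,j)(11-j)!
= C(5,0)·11! - C(5,1)·10! + C(5,2)·9! - C(5,3)·8! + C(5,4)·7! - C(5,5)·6!
= 39916800 - 18144000 + 3628800 - 403200 + 25200 - 720
= 25022880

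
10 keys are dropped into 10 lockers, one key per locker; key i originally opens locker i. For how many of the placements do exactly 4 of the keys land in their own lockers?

55650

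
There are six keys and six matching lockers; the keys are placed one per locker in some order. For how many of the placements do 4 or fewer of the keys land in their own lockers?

# with exactly i fixed is C(6,i)·!(6-i); sum over i=0..4:
  i=0: C(6,0)·!6 = 1·265 = 265
  i=1: C(6,1)·!5 = 6·44 = 264
  i=2: C(6,2)·!4 = 15·9 = 135
  i=3: C(6,3)·!3 = 20·2 = 40
  i=4: C(6,4)·!2 = 15·1 = 15
Total = 719.

719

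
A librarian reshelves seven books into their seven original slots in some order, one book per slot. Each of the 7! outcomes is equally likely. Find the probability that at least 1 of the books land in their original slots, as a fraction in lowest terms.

Favorable outcomes: Σ_{i≥1} C(7,i)·!(7-i) = 7·265 + 21·44 + 35·9 + 35·2 + 21·1 + 7·0 + 1·1 = 3186.
Total outcomes: 7! = 5040.
Probability = 3186/5040 = 177/280.

177/280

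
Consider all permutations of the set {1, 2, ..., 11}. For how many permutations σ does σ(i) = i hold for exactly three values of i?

Choose which 3 of the 11 are fixed: C(11,3) = 165.
The other 8 form a derangement: !8 = 14833.
Total: 165 × 14833 = 2447445.

2447445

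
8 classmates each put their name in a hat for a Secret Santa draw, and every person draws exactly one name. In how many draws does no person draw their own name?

14833

Use !n = n·!(n-1) + (-1)^n.
!8 = 8·1854 + 1 = 14833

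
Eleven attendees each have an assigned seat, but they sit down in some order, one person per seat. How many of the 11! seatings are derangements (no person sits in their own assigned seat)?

14684570

!11 = 11! · Σ_{k=0}^{11} (-1)^k/k!
= 11! - 11!/1! + 11!/2! - 11!/3! + 11!/4! - 11!/5! + 11!/6! - 11!/7! + 11!/8! - 11!/9! + 11!/10! - 11!/11!
= 39916800 - 39916800 + 19958400 - 6652800 + 1663200 - 332640 + 55440 - 7920 + 990 - 110 + 11 - 1
= 14684570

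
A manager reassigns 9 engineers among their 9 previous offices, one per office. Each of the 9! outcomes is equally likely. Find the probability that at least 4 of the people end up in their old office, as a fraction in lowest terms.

6883/362880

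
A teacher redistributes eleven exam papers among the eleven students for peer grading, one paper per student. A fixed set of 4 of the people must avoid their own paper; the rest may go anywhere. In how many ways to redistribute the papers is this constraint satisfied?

27422640

Inclusion-exclusion on the 4 forbidden self-matches:
Σ_{j=0}^{4} (-1)^j C(4,j)(11-j)!
= C(4,0)·11! - C(4,1)·10! + C(4,2)·9! - C(4,3)·8! + C(4,4)·7!
= 39916800 - 14515200 + 2177280 - 161280 + 5040
= 27422640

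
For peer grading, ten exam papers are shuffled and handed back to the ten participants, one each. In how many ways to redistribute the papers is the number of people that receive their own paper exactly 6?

Choose which 6 of the 10 are fixed: C(10,6) = 210.
The other 4 form a derangement: !4 = 9.
Total: 210 × 9 = 1890.

1890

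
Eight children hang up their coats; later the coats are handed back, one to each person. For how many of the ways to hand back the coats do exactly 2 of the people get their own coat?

7420

Choose which 2 of the 8 are fixed: C(8,2) = 28.
The other 6 form a derangement: !6 = 265.
Total: 28 × 265 = 7420.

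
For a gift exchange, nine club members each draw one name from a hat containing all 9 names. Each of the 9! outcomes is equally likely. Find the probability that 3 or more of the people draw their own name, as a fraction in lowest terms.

Favorable outcomes: Σ_{i≥3} C(9,i)·!(9-i) = 84·265 + 126·44 + 126·9 + 84·2 + 36·1 + 9·0 + 1·1 = 29143.
Total outcomes: 9! = 362880.
Probability = 29143/362880 = 29143/362880.

29143/362880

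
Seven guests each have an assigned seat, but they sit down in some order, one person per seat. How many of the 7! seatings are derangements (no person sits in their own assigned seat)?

1854

Recurrence: !7 = 6·(!6 + !5).
!7 = 6·(265 + 44) = 6·309 = 1854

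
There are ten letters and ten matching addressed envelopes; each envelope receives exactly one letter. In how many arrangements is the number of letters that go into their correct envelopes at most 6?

3628514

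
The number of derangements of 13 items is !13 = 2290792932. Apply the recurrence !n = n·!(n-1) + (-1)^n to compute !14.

!14 = 14·2290792932 + 1 = 32071101049.

32071101049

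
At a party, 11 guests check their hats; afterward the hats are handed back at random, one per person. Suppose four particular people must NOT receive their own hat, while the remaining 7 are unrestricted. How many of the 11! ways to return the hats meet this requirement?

27422640

Inclusion-exclusion on the 4 forbidden self-matches:
Σ_{j=0}^{4} (-1)^j C(4,j)(11-j)!
= C(4,0)·11! - C(4,1)·10! + C(4,2)·9! - C(4,3)·8! + C(4,4)·7!
= 39916800 - 14515200 + 2177280 - 161280 + 5040
= 27422640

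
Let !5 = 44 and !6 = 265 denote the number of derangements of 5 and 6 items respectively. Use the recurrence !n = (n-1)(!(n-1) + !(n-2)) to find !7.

!7 = (7-1)·(!6 + !5) = 6·(265 + 44) = 6·309 = 1854.

1854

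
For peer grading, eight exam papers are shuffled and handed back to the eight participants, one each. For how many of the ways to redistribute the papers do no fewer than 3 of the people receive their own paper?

3235

# with exactly i fixed is C(8,i)·!(8-i); sum over i=3..8:
  i=3: C(8,3)·!5 = 56·44 = 2464
  i=4: C(8,4)·!4 = 70·9 = 630
  i=5: C(8,5)·!3 = 56·2 = 112
  i=6: C(8,6)·!2 = 28·1 = 28
  i=7: C(8,7)·!1 = 8·0 = 0
  i=8: C(8,8)·!0 = 1·1 = 1
Total = 3235.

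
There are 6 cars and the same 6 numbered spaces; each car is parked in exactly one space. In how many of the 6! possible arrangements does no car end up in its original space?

265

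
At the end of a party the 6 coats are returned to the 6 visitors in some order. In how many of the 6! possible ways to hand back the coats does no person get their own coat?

265

Use !n = n·!(n-1) + (-1)^n.
!6 = 6·44 + 1 = 265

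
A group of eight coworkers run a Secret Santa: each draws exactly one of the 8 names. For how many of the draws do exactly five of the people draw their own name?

112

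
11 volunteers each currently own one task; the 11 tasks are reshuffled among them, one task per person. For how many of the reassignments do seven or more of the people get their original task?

3356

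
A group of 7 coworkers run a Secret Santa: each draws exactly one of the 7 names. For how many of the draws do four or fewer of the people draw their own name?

# with exactly i fixed is C(7,i)·!(7-i); sum over i=0..4:
  i=0: C(7,0)·!7 = 1·1854 = 1854
  i=1: C(7,1)·!6 = 7·265 = 1855
  i=2: C(7,2)·!5 = 21·44 = 924
  i=3: C(7,3)·!4 = 35·9 = 315
  i=4: C(7,4)·!3 = 35·2 = 70
Total = 5018.

5018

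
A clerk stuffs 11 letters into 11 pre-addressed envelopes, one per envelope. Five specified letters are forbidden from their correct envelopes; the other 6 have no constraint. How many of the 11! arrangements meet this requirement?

25022880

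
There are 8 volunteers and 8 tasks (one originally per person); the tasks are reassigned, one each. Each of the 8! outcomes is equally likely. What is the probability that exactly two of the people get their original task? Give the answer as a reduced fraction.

53/288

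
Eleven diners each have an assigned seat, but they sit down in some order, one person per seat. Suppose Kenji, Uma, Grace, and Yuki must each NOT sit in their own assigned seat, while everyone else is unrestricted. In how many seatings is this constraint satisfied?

27422640

Let A_j be the event that the j-th constrained one is fixed. By inclusion-exclusion over the 4 events:
Σ_{j=0}^{4} (-1)^j C(4,j)(11-j)!
= C(4,0)·11! - C(4,1)·10! + C(4,2)·9! - C(4,3)·8! + C(4,4)·7!
= 39916800 - 14515200 + 2177280 - 161280 + 5040
= 27422640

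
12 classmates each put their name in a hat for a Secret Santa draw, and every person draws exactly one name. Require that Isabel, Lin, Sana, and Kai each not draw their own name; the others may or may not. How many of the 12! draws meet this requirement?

339696000

Let A_j be the event that the j-th constrained one is fixed. By inclusion-exclusion over the 4 events:
Σ_{j=0}^{4} (-1)^j C(4,j)(12-j)!
= C(4,0)·12! - C(4,1)·11! + C(4,2)·10! - C(4,3)·9! + C(4,4)·8!
= 479001600 - 159667200 + 21772800 - 1451520 + 40320
= 339696000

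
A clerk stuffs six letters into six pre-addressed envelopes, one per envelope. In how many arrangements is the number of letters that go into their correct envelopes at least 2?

191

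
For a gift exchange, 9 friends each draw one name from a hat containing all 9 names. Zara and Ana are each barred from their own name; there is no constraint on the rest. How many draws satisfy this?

287280

Let A_j be the event that the j-th constrained one is fixed. By inclusion-exclusion over the 2 events:
Σ_{j=0}^{2} (-1)^j C(2,j)(9-j)!
= C(2,0)·9! - C(2,1)·8! + C(2,2)·7!
= 362880 - 80640 + 5040
= 287280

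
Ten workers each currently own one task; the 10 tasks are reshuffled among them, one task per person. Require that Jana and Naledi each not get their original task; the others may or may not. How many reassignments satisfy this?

2943360

Inclusion-exclusion on the 2 forbidden self-matches:
Σ_{j=0}^{2} (-1)^j C(2,j)(10-j)!
= C(2,0)·10! - C(2,1)·9! + C(2,2)·8!
= 3628800 - 725760 + 40320
= 2943360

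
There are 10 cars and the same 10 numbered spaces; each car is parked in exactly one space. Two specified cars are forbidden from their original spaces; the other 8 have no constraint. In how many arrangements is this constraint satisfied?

Let A_j be the event that the j-th constrained one is fixed. By inclusion-exclusion over the 2 events:
Σ_{j=0}^{2} (-1)^j C(2,j)(10-j)!
= C(2,0)·10! - C(2,1)·9! + C(2,2)·8!
= 3628800 - 725760 + 40320
= 2943360

2943360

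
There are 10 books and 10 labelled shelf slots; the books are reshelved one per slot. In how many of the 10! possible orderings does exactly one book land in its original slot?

1334960

Choose which one of the 10 is fixed: C(10,1) = 10.
The other 9 form a derangement: !9 = 133496.
Total: 10 × 133496 = 1334960.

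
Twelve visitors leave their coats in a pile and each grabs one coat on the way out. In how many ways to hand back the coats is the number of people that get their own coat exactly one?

176214840

Choose which one of the 12 is fixed: C(12,1) = 12.
The other 11 form a derangement: !11 = 14684570.
Total: 12 × 14684570 = 176214840.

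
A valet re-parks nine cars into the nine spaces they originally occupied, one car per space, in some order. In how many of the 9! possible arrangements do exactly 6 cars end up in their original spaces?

Choose which 6 of the 9 are fixed: C(9,6) = 84.
The remaining 3 must be deranged: !3 = 2.
Total: 84 × 2 = 168.

168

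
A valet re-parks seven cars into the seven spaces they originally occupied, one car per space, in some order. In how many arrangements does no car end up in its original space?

1854

The number of derangements of 7 is !7 = Σ_{k=0}^{7} (-1)^k·7!/k!
= 7! - 7!/1! + 7!/2! - 7!/3! + 7!/4! - 7!/5! + 7!/6! - 7!/7!
= 5040 - 5040 + 2520 - 840 + 210 - 42 + 7 - 1
= 1854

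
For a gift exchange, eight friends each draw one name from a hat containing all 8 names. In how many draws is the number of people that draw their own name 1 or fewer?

29665

# with exactly i fixed is C(8,i)·!(8-i); sum over i=0..1:
  i=0: C(8,0)·!8 = 1·14833 = 14833
  i=1: C(8,1)·!7 = 8·1854 = 14832
Total = 29665.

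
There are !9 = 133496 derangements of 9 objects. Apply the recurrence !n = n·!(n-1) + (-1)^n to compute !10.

1334961

!10 = 10·133496 + 1 = 1334961.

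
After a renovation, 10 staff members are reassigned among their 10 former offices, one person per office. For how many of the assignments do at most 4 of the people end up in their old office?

Sum C(10,i)·!(10-i) for i = 0..4:
  i=0: C(10,0)·!10 = 1·1334961 = 1334961
  i=1: C(10,1)·!9 = 10·133496 = 1334960
  i=2: C(10,2)·!8 = 45·14833 = 667485
  i=3: C(10,3)·!7 = 120·1854 = 222480
  i=4: C(10,4)·!6 = 210·265 = 55650
Total = 3615536.

3615536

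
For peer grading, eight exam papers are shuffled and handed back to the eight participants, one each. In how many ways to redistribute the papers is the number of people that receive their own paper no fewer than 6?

Sum C(8,i)·!(8-i) for i = 6..8:
  i=6: C(8,6)·!2 = 28·1 = 28
  i=7: C(8,7)·!1 = 8·0 = 0
  i=8: C(8,8)·!0 = 1·1 = 1
Total = 29.

29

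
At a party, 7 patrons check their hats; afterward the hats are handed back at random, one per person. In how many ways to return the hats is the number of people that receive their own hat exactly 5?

Choose which 5 of the 7 are fixed: C(7,5) = 21.
The remaining 2 must be deranged: !2 = 1.
Total: 21 × 1 = 21.

21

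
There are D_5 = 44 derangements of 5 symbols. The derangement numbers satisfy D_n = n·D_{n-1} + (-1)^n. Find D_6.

D_6 = 6·44 + 1 = 265.

265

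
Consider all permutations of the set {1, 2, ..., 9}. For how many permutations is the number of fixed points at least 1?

# with exactly i fixed is C(9,i)·!(9-i); sum over i=1..9:
  i=1: C(9,1)·!8 = 9·14833 = 133497
  i=2: C(9,2)·!7 = 36·1854 = 66744
  i=3: C(9,3)·!6 = 84·265 = 22260
  i=4: C(9,4)·!5 = 126·44 = 5544
  i=5: C(9,5)·!4 = 126·9 = 1134
  i=6: C(9,6)·!3 = 84·2 = 168
  i=7: C(9,7)·!2 = 36·1 = 36
  i=8: C(9,8)·!1 = 9·0 = 0
  i=9: C(9,9)·!0 = 1·1 = 1
Total = 229384.

229384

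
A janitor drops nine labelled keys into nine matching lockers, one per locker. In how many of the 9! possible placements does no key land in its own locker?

133496

Recurrence: !9 = 9·!8 + (-1)^9.
!9 = 9·14833 - 1 = 133496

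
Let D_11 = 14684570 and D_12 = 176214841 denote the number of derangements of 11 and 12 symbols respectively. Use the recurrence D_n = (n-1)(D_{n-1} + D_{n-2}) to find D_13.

2290792932

D_13 = (13-1)·(D_12 + D_11) = 12·(176214841 + 14684570) = 12·190899411 = 2290792932.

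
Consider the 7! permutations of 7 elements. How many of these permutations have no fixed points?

1854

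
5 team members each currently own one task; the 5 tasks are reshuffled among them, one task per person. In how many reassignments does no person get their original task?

44

!5 = 5! · Σ_{k=0}^{5} (-1)^k/k!
= 5! - 5!/1! + 5!/2! - 5!/3! + 5!/4! - 5!/5!
= 120 - 120 + 60 - 20 + 5 - 1
= 44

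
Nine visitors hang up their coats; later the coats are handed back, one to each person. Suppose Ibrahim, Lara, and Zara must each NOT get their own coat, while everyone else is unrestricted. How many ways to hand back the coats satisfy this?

Inclusion-exclusion on the 3 forbidden self-matches:
Σ_{j=0}^{3} (-1)^j C(3,j)(9-j)!
= C(3,0)·9! - C(3,1)·8! + C(3,2)·7! - C(3,3)·6!
= 362880 - 120960 + 15120 - 720
= 256320

256320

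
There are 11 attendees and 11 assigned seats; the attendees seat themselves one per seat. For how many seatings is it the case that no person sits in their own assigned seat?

14684570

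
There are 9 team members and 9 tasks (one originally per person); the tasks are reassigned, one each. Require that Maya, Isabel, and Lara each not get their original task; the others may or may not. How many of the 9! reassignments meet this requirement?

Inclusion-exclusion on the 3 forbidden self-matches:
Σ_{j=0}^{3} (-1)^j C(3,j)(9-j)!
= C(3,0)·9! - C(3,1)·8! + C(3,2)·7! - C(3,3)·6!
= 362880 - 120960 + 15120 - 720
= 256320

256320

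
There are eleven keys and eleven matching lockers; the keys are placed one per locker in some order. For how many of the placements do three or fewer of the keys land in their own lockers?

# with exactly i fixed is C(11,i)·!(11-i); sum over i=0..3:
  i=0: C(11,0)·!11 = 1·14684570 = 14684570
  i=1: C(11,1)·!10 = 11·1334961 = 14684571
  i=2: C(11,2)·!9 = 55·133496 = 7342280
  i=3: C(11,3)·!8 = 165·14833 = 2447445
Total = 39158866.

39158866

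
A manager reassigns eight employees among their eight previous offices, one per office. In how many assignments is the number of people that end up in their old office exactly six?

28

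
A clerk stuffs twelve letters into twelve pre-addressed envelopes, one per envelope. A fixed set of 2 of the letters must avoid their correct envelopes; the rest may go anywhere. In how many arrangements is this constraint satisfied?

402796800

Inclusion-exclusion on the 2 forbidden self-matches:
Σ_{j=0}^{2} (-1)^j C(2,j)(12-j)!
= C(2,0)·12! - C(2,1)·11! + C(2,2)·10!
= 479001600 - 79833600 + 3628800
= 402796800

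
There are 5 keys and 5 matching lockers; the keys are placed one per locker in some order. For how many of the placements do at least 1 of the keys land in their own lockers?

76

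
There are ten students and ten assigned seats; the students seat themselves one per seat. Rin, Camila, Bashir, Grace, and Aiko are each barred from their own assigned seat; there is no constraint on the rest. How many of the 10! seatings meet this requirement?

2170680

Inclusion-exclusion on the 5 forbidden self-matches:
Σ_{j=0}^{5} (-1)^j C(5,j)(10-j)!
= C(5,0)·10! - C(5,1)·9! + C(5,2)·8! - C(5,3)·7! + C(5,4)·6! - C(5,5)·5!
= 3628800 - 1814400 + 403200 - 50400 + 3600 - 120
= 2170680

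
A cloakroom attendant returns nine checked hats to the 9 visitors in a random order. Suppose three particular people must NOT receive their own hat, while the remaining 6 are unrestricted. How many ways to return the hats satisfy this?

Inclusion-exclusion on the 3 forbidden self-matches:
Σ_{j=0}^{3} (-1)^j C(3,j)(9-j)!
= C(3,0)·9! - C(3,1)·8! + C(3,2)·7! - C(3,3)·6!
= 362880 - 120960 + 15120 - 720
= 256320

256320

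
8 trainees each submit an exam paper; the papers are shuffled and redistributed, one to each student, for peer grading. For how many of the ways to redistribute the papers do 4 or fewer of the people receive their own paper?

40179

# with exactly i fixed is C(8,i)·!(8-i); sum over i=0..4:
  i=0: C(8,0)·!8 = 1·14833 = 14833
  i=1: C(8,1)·!7 = 8·1854 = 14832
  i=2: C(8,2)·!6 = 28·265 = 7420
  i=3: C(8,3)·!5 = 56·44 = 2464
  i=4: C(8,4)·!4 = 70·9 = 630
Total = 40179.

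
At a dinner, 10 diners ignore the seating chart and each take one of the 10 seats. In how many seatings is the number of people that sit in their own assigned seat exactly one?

1334960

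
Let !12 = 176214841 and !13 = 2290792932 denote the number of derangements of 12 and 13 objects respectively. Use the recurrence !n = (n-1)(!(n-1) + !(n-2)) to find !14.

!14 = (14-1)·(!13 + !12) = 13·(2290792932 + 176214841) = 13·2467007773 = 32071101049.

32071101049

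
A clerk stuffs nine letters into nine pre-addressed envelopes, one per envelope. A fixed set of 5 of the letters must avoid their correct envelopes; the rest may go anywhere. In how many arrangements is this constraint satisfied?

205056

Inclusion-exclusion on the 5 forbidden self-matches:
Σ_{j=0}^{5} (-1)^j C(5,j)(9-j)!
= C(5,0)·9! - C(5,1)·8! + C(5,2)·7! - C(5,3)·6! + C(5,4)·5! - C(5,5)·4!
= 362880 - 201600 + 50400 - 7200 + 600 - 24
= 205056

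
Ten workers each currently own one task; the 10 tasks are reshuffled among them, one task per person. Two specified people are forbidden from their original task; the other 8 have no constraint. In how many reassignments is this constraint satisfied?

2943360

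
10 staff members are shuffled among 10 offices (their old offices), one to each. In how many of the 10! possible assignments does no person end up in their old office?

1334961

By inclusion-exclusion, !10 = Σ (-1)^k · 10!/k! for k=0..10
= 10! - 10!/1! + 10!/2! - 10!/3! + 10!/4! - 10!/5! + 10!/6! - 10!/7! + 10!/8! - 10!/9! + 10!/10!
= 3628800 - 3628800 + 1814400 - 604800 + 151200 - 30240 + 5040 - 720 + 90 - 10 + 1
= 1334961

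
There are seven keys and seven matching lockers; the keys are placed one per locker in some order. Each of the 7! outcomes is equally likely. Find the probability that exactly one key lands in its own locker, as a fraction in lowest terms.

Favorable outcomes: C(7,1)·!6 = 7·265 = 1855.
Total outcomes: 7! = 5040.
Probability = 1855/5040 = 53/144.

53/144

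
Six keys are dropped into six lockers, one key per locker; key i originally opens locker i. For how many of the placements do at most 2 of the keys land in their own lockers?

Sum C(6,i)·!(6-i) for i = 0..2:
  i=0: C(6,0)·!6 = 1·265 = 265
  i=1: C(6,1)·!5 = 6·44 = 264
  i=2: C(6,2)·!4 = 15·9 = 135
Total = 664.

664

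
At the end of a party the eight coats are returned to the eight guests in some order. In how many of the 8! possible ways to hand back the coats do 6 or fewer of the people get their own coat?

40319

Sum C(8,i)·!(8-i) for i = 0..6:
  i=0: C(8,0)·!8 = 1·14833 = 14833
  i=1: C(8,1)·!7 = 8·1854 = 14832
  i=2: C(8,2)·!6 = 28·265 = 7420
  i=3: C(8,3)·!5 = 56·44 = 2464
  i=4: C(8,4)·!4 = 70·9 = 630
  i=5: C(8,5)·!3 = 56·2 = 112
  i=6: C(8,6)·!2 = 28·1 = 28
Total = 40319.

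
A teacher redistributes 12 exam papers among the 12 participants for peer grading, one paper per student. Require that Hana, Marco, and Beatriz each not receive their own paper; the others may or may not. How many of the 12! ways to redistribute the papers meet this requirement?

Inclusion-exclusion on the 3 forbidden self-matches:
Σ_{j=0}^{3} (-1)^j C(3,j)(12-j)!
= C(3,0)·12! - C(3,1)·11! + C(3,2)·10! - C(3,3)·9!
= 479001600 - 119750400 + 10886400 - 362880
= 369774720

369774720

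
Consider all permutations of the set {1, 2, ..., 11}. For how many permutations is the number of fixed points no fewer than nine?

56

# with exactly i fixed is C(11,i)·!(11-i); sum over i=9..11:
  i=9: C(11,9)·!2 = 55·1 = 55
  i=10: C(11,10)·!1 = 11·0 = 0
  i=11: C(11,11)·!0 = 1·1 = 1
Total = 56.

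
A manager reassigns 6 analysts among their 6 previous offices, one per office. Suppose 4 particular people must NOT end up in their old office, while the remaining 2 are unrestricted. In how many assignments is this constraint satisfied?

362

Let A_j be the event that the j-th constrained one is fixed. By inclusion-exclusion over the 4 events:
Σ_{j=0}^{4} (-1)^j C(4,j)(6-j)!
= C(4,0)·6! - C(4,1)·5! + C(4,2)·4! - C(4,3)·3! + C(4,4)·2!
= 720 - 480 + 144 - 24 + 2
= 362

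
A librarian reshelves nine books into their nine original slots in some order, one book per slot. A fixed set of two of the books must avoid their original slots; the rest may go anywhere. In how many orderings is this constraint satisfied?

287280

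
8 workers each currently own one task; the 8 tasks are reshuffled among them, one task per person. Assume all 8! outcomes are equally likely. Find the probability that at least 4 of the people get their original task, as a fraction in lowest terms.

257/13440

Favorable outcomes: Σ_{i≥4} C(8,i)·!(8-i) = 70·9 + 56·2 + 28·1 + 8·0 + 1·1 = 771.
Total outcomes: 8! = 40320.
Probability = 771/40320 = 257/13440.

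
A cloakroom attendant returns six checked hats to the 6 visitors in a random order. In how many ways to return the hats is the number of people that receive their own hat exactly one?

Pick the single fixed position: C(6,1) = 6 ways.
The other 5 form a derangement: !5 = 44.
Total: 6 × 44 = 264.

264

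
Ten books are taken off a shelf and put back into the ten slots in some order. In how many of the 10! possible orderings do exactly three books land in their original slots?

Pick the 3 fixed positions: C(10,3) = 120 ways.
The remaining 7 must be deranged: !7 = 1854.
Total: 120 × 1854 = 222480.

222480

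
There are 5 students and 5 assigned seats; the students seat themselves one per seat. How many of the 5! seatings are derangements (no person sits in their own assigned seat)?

The number of derangements of 5 is !5 = Σ_{k=0}^{5} (-1)^k·5!/k!
= 5! - 5!/1! + 5!/2! - 5!/3! + 5!/4! - 5!/5!
= 120 - 120 + 60 - 20 + 5 - 1
= 44

44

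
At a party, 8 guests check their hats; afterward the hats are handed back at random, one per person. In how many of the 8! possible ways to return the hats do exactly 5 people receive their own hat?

112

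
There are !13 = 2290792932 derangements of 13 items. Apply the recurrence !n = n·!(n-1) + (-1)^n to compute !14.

!14 = 14·2290792932 + 1 = 32071101049.

32071101049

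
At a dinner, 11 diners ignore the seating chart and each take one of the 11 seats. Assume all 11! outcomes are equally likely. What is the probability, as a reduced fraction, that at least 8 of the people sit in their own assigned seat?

193/19958400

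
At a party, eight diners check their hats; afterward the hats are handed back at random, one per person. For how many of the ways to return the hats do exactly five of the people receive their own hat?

112

Choose which 5 of the 8 are fixed: C(8,5) = 56.
The other 3 form a derangement: !3 = 2.
Total: 56 × 2 = 112.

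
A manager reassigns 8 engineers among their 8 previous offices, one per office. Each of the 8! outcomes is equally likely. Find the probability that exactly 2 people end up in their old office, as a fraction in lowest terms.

Favorable outcomes: C(8,2)·!6 = 28·265 = 7420.
Total outcomes: 8! = 40320.
Probability = 7420/40320 = 53/288.

53/288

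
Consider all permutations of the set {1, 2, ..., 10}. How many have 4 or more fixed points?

68914

# with exactly i fixed is C(10,i)·!(10-i); sum over i=4..10:
  i=4: C(10,4)·!6 = 210·265 = 55650
  i=5: C(10,5)·!5 = 252·44 = 11088
  i=6: C(10,6)·!4 = 210·9 = 1890
  i=7: C(10,7)·!3 = 120·2 = 240
  i=8: C(10,8)·!2 = 45·1 = 45
  i=9: C(10,9)·!1 = 10·0 = 0
  i=10: C(10,10)·!0 = 1·1 = 1
Total = 68914.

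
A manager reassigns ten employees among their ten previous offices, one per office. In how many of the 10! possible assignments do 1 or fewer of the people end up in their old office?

2669921

# with exactly i fixed is C(10,i)·!(10-i); sum over i=0..1:
  i=0: C(10,0)·!10 = 1·1334961 = 1334961
  i=1: C(10,1)·!9 = 10·133496 = 1334960
Total = 2669921.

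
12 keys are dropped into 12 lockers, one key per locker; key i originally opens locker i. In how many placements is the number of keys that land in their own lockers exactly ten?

66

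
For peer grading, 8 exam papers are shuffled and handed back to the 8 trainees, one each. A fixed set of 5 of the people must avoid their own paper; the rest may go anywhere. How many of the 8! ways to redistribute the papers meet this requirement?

Let A_j be the event that the j-th constrained one is fixed. By inclusion-exclusion over the 5 events:
Σ_{j=0}^{5} (-1)^j C(5,j)(8-j)!
= C(5,0)·8! - C(5,1)·7! + C(5,2)·6! - C(5,3)·5! + C(5,4)·4! - C(5,5)·3!
= 40320 - 25200 + 7200 - 1200 + 120 - 6
= 21234

21234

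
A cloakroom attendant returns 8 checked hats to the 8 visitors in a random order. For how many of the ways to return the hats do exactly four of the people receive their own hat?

630

Pick the 4 fixed positions: C(8,4) = 70 ways.
The remaining 4 must be deranged: !4 = 9.
Total: 70 × 9 = 630.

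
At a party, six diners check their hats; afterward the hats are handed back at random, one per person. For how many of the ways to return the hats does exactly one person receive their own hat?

264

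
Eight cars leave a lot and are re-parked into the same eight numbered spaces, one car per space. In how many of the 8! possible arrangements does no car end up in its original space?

14833

Recurrence: !8 = 8·!7 + (-1)^8.
!8 = 8·1854 + 1 = 14833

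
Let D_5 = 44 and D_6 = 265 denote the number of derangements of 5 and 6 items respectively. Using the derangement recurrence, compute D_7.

D_7 = (7-1)·(D_6 + D_5) = 6·(265 + 44) = 6·309 = 1854.

1854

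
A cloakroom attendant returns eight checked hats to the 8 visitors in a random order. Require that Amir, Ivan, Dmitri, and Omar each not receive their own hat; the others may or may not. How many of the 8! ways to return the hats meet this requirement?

Inclusion-exclusion on the 4 forbidden self-matches:
Σ_{j=0}^{4} (-1)^j C(4,j)(8-j)!
= C(4,0)·8! - C(4,1)·7! + C(4,2)·6! - C(4,3)·5! + C(4,4)·4!
= 40320 - 20160 + 4320 - 480 + 24
= 24024

24024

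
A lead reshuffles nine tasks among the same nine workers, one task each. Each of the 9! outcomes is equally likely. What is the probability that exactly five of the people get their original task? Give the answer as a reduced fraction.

Favorable outcomes: C(9,5)·!4 = 126·9 = 1134.
Total outcomes: 9! = 362880.
Probability = 1134/362880 = 1/320.

1/320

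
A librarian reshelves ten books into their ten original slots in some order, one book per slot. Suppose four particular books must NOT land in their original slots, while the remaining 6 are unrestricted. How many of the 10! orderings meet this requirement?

2399760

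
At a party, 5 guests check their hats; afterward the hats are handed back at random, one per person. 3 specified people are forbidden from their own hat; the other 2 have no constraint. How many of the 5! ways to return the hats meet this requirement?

Let A_j be the event that the j-th constrained one is fixed. By inclusion-exclusion over the 3 events:
Σ_{j=0}^{3} (-1)^j C(3,j)(5-j)!
= C(3,0)·5! - C(3,1)·4! + C(3,2)·3! - C(3,3)·2!
= 120 - 72 + 18 - 2
= 64

64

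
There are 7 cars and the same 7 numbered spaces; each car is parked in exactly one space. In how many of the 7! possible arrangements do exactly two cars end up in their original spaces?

924

Choose which 2 of the 7 are fixed: C(7,2) = 21.
The other 5 form a derangement: !5 = 44.
Total: 21 × 44 = 924.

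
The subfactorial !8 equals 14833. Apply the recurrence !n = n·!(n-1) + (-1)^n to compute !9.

133496

!9 = 9·14833 - 1 = 133496.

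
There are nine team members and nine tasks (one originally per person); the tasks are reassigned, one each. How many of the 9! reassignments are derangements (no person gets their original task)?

By inclusion-exclusion, !9 = Σ (-1)^k · 9!/k! for k=0..9
= 9! - 9!/1! + 9!/2! - 9!/3! + 9!/4! - 9!/5! + 9!/6! - 9!/7! + 9!/8! - 9!/9!
= 362880 - 362880 + 181440 - 60480 + 15120 - 3024 + 504 - 72 + 9 - 1
= 133496

133496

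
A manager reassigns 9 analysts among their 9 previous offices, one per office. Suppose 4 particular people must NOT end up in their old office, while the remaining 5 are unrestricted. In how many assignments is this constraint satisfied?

229080

Inclusion-exclusion on the 4 forbidden self-matches:
Σ_{j=0}^{4} (-1)^j C(4,j)(9-j)!
= C(4,0)·9! - C(4,1)·8! + C(4,2)·7! - C(4,3)·6! + C(4,4)·5!
= 362880 - 161280 + 30240 - 2880 + 120
= 229080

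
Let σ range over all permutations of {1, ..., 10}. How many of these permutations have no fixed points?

1334961

The number of derangements of 10 is !10 = Σ_{k=0}^{10} (-1)^k·10!/k!
= 10! - 10!/1! + 10!/2! - 10!/3! + 10!/4! - 10!/5! + 10!/6! - 10!/7! + 10!/8! - 10!/9! + 10!/10!
= 3628800 - 3628800 + 1814400 - 604800 + 151200 - 30240 + 5040 - 720 + 90 - 10 + 1
= 1334961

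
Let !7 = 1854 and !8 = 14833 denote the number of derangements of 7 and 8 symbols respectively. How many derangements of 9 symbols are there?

!9 = (9-1)·(!8 + !7) = 8·(14833 + 1854) = 8·16687 = 133496.

133496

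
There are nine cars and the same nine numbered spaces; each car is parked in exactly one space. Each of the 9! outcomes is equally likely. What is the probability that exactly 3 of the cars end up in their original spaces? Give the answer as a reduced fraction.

Favorable outcomes: C(9,3)·!6 = 84·265 = 22260.
Total outcomes: 9! = 362880.
Probability = 22260/362880 = 53/864.

53/864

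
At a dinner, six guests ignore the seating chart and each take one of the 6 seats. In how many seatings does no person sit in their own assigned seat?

!6 is the nearest integer to 6!/e.
6! = 720, and 720/e ≈ 264.87, so !6 = 265.

265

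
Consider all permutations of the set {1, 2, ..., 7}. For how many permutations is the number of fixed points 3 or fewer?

4948

Sum C(7,i)·!(7-i) for i = 0..3:
  i=0: C(7,0)·!7 = 1·1854 = 1854
  i=1: C(7,1)·!6 = 7·265 = 1855
  i=2: C(7,2)·!5 = 21·44 = 924
  i=3: C(7,3)·!4 = 35·9 = 315
Total = 4948.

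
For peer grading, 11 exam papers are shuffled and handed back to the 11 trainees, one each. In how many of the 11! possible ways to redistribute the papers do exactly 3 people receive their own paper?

2447445

Pick the 3 fixed positions: C(11,3) = 165 ways.
The remaining 8 must be deranged: !8 = 14833.
Total: 165 × 14833 = 2447445.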